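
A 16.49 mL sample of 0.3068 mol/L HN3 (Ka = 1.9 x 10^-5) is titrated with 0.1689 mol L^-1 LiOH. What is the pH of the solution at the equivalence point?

n(HN3) = 0.3068 x 0.01649 = 0.005059 mol; V(LiOH) at equivalence = 0.005059/0.1689 = 0.02995 L.
At equivalence all the acid is converted to N3-; total volume = 0.01649 + 0.02995 = 0.04644 L, so [N3-] = 0.005059/0.04644 = 0.1089 M.
Kb = Kw/Ka = 1.0e-14 / 1.9 x 10^-5 = 5.26e-10.
[OH^-] = sqrt(Kb x [N3-]) = sqrt(5.26e-10 x 0.1089) = 7.57e-6 M.
pOH = 5.12, so pH = 14.00 - 5.12 = 8.88.

8.88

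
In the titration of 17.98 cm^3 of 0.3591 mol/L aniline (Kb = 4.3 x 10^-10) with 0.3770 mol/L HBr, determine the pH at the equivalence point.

n(C6H5NH2) = 0.3591 x 0.01798 = 0.006457 mol; V(HBr) at equivalence = 0.006457/0.3770 = 0.01713 L.
At equivalence the base is fully converted to C6H5NH3+; total volume = 0.03511 L, so [C6H5NH3+] = 0.006457/0.03511 = 0.1839 M.
Ka(C6H5NH3+) = Kw/Kb = 1.0e-14 / 4.3 x 10^-10 = 2.33e-5.
[H^+] = sqrt(Ka x [C6H5NH3+]) = sqrt(2.33e-5 x 0.1839) = 0.00207 M.
pH = -log(0.00207) = 2.68.

2.68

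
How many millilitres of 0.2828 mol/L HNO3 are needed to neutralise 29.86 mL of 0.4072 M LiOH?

n(LiOH) = 0.4072 mol/L x 0.02986 L = 0.01216 mol.
At equivalence n(HNO3) = n(LiOH) = 0.01216 mol.
V(HNO3) = 0.01216 / 0.2828 = 0.04300 L = 43.0 mL.

43.0 mL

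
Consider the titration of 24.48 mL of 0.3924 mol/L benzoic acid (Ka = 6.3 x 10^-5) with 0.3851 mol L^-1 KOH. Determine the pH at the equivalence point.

8.74

n(C6H5COOH) = 0.3924 x 0.02448 = 0.009606 mol; V(KOH) at equivalence = 0.009606/0.3851 = 0.02494 L.
At equivalence all the acid is converted to C6H5COO-; total volume = 0.02448 + 0.02494 = 0.04942 L, so [C6H5COO-] = 0.009606/0.04942 = 0.1944 M.
Kb = Kw/Ka = 1.0e-14 / 6.3 x 10^-5 = 1.59e-10.
[OH^-] = sqrt(Kb x [C6H5COO-]) = sqrt(1.59e-10 x 0.1944) = 5.55e-6 M.
pOH = 5.26, so pH = 14.00 - 5.26 = 8.74.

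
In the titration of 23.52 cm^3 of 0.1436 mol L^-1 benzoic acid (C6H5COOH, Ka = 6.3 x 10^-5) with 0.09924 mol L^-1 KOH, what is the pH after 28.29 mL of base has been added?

4.89

Initial n(C6H5COOH) = 0.1436 x 0.02352 = 0.003377 mol.
n(KOH) added = 0.09924 x 0.02829 = 0.002807 mol, converting that many moles of C6H5COOH to C6H5COO-.
Remaining n(C6H5COOH) = 0.0005700 mol; n(C6H5COO-) = 0.002807 mol.
By Henderson-Hasselbalch, pH = pKa + log([A^-]/[HA]) = 4.20 + log(0.002807/0.0005700) = 4.20 + (+0.69) = 4.89.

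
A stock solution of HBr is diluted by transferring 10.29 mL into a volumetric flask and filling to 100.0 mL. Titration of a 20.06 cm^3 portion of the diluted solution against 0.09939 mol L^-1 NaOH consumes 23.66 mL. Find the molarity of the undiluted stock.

n(NaOH) = 0.09939 x 0.02366 = 0.002352 mol.
n(HBr) in the aliquot = 0.002352 mol.
[diluted HBr] = 0.002352 / 0.02006 = 0.1172 M.
Dilution factor = 100.0/10.29 = 9.718, so [stock] = 0.1172 x 9.718 = 1.14 M.

1.14 M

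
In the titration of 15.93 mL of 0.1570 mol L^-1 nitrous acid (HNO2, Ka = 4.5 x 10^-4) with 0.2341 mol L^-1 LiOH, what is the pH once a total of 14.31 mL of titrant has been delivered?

n(acid) = 0.1570 x 0.01593 = 0.002501 mol; n(LiOH) added = 0.2341 x 0.01431 = 0.003350 mol.
Base is in excess by 0.003350 - 0.002501 = 0.0008490 mol in a total volume of 0.03024 L.
[OH^-] = 0.0008490/0.03024 = 0.02807 M, so pOH = 1.55 and pH = 14.00 - 1.55 = 12.45.

12.45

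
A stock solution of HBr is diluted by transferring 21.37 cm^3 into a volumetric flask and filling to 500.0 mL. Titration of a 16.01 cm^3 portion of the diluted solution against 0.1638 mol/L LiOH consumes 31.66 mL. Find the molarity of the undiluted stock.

n(LiOH) = 0.1638 x 0.03166 = 0.005186 mol.
n(HBr) in the aliquot = 0.005186 mol.
[diluted HBr] = 0.005186 / 0.01601 = 0.3239 M.
Dilution factor = 500.0/21.37 = 23.40, so [stock] = 0.3239 x 23.40 = 7.58 M.

7.58 M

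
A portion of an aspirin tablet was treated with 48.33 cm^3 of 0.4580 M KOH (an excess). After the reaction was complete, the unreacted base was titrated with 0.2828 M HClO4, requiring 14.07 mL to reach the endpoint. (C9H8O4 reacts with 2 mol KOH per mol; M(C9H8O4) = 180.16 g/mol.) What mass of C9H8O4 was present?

1.64 g

Total n(KOH) added = 0.4580 x 0.04833 = 0.02214 mol.
n(HClO4) used = 0.2828 x 0.01407 = 0.003979 mol, which equals the excess n(KOH).
So n(KOH) consumed by the sample = 0.02214 - 0.003979 = 0.01816 mol.
n(C9H8O4) = 0.01816 / 2 = 0.009078 mol.
mass = 0.009078 mol x 180.16 g/mol = 1.64 g.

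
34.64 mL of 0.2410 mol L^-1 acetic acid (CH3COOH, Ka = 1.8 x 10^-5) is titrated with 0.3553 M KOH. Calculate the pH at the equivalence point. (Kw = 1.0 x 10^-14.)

n(CH3COOH) = 0.2410 x 0.03464 = 0.008348 mol; V(KOH) at equivalence = 0.008348/0.3553 = 0.02350 L.
At equivalence all the acid is converted to CH3COO-; total volume = 0.03464 + 0.02350 = 0.05814 L, so [CH3COO-] = 0.008348/0.05814 = 0.1436 M.
Kb = Kw/Ka = 1.0e-14 / 1.8 x 10^-5 = 5.56e-10.
[OH^-] = sqrt(Kb x [CH3COO-]) = sqrt(5.56e-10 x 0.1436) = 8.93e-6 M.
pOH = 5.05, so pH = 14.00 - 5.05 = 8.95.

8.95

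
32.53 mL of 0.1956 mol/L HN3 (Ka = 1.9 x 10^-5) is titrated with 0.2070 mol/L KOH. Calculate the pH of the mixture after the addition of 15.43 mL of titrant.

4.72

Initial n(HN3) = 0.1956 x 0.03253 = 0.006363 mol.
n(KOH) added = 0.2070 x 0.01543 = 0.003194 mol, converting that many moles of HN3 to N3-.
Remaining n(HN3) = 0.003169 mol; n(N3-) = 0.003194 mol.
By Henderson-Hasselbalch, pH = pKa + log([A^-]/[HA]) = 4.72 + log(0.003194/0.003169) = 4.72 + (+0.00) = 4.72.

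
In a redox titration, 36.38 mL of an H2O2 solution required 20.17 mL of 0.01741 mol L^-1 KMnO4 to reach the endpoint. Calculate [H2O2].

n(KMnO4) = 0.01741 x 0.02017 = 0.0003512 mol.
From the balanced equation, 2 mol KMnO4 reacts with 5 mol H2O2, so n(H2O2) = 0.0003512 x 5/2 = 0.0008779 mol.
[H2O2] = 0.0008779 / 0.03638 L = 0.0241 M.

0.0241 M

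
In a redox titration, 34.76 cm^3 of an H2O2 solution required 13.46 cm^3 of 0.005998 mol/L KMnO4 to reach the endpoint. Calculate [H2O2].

0.00581 M

n(KMnO4) = 0.005998 x 0.01346 = 8.073e-5 mol.
From the balanced equation, 2 mol KMnO4 reacts with 5 mol H2O2, so n(H2O2) = 8.073e-5 x 5/2 = 0.0002018 mol.
[H2O2] = 0.0002018 / 0.03476 L = 0.00581 M.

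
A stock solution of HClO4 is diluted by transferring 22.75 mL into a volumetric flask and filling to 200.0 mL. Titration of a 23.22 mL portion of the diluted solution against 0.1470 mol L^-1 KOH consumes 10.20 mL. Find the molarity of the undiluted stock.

n(KOH) = 0.1470 x 0.01020 = 0.001499 mol.
n(HClO4) in the aliquot = 0.001499 mol.
[diluted HClO4] = 0.001499 / 0.02322 = 0.06457 M.
Dilution factor = 200.0/22.75 = 8.791, so [stock] = 0.06457 x 8.791 = 0.568 M.

0.568 M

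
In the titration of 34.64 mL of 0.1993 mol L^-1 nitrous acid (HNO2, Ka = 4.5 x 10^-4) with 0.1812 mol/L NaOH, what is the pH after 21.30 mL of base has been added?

3.45

Initial n(HNO2) = 0.1993 x 0.03464 = 0.006904 mol.
n(NaOH) added = 0.1812 x 0.02130 = 0.003860 mol, converting that many moles of HNO2 to NO2-.
Remaining n(HNO2) = 0.003044 mol; n(NO2-) = 0.003860 mol.
By Henderson-Hasselbalch, pH = pKa + log([A^-]/[HA]) = 3.35 + log(0.003860/0.003044) = 3.35 + (+0.10) = 3.45.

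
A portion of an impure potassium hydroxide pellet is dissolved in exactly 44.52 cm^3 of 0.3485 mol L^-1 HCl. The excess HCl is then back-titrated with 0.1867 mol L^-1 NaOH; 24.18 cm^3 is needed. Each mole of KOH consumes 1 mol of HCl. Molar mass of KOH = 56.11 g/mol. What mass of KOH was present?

Total n(HCl) added = 0.3485 x 0.04452 = 0.01552 mol.
n(NaOH) used = 0.1867 x 0.02418 = 0.004514 mol, which equals the excess n(HCl).
So n(HCl) consumed by the sample = 0.01552 - 0.004514 = 0.01100 mol.
n(KOH) = 0.01100 / 1 = 0.01100 mol.
mass = 0.01100 mol x 56.11 g/mol = 0.617 g.

0.617 g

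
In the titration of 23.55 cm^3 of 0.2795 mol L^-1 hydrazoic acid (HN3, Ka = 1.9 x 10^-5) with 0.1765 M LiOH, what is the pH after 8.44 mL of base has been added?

Initial n(HN3) = 0.2795 x 0.02355 = 0.006582 mol.
n(LiOH) added = 0.1765 x 0.008440 = 0.001490 mol, converting that many moles of HN3 to N3-.
Remaining n(HN3) = 0.005093 mol; n(N3-) = 0.001490 mol.
By Henderson-Hasselbalch, pH = pKa + log([A^-]/[HA]) = 4.72 + log(0.001490/0.005093) = 4.72 + (-0.53) = 4.19.

4.19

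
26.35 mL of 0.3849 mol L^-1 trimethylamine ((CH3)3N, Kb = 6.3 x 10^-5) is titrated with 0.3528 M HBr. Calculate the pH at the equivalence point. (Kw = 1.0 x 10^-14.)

5.27

n((CH3)3N) = 0.3849 x 0.02635 = 0.01014 mol; V(HBr) at equivalence = 0.01014/0.3528 = 0.02875 L.
At equivalence the base is fully converted to (CH3)3NH+; total volume = 0.05510 L, so [(CH3)3NH+] = 0.01014/0.05510 = 0.1841 M.
Ka((CH3)3NH+) = Kw/Kb = 1.0e-14 / 6.3 x 10^-5 = 1.59e-10.
[H^+] = sqrt(Ka x [(CH3)3NH+]) = sqrt(1.59e-10 x 0.1841) = 5.41e-6 M.
pH = -log(5.41e-6) = 5.27.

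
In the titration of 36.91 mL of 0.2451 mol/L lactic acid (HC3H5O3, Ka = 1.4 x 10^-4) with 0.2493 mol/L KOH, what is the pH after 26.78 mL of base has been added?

Initial n(HC3H5O3) = 0.2451 x 0.03691 = 0.009047 mol.
n(KOH) added = 0.2493 x 0.02678 = 0.006676 mol, converting that many moles of HC3H5O3 to C3H5O3-.
Remaining n(HC3H5O3) = 0.002370 mol; n(C3H5O3-) = 0.006676 mol.
By Henderson-Hasselbalch, pH = pKa + log([A^-]/[HA]) = 3.85 + log(0.006676/0.002370) = 3.85 + (+0.45) = 4.30.

4.30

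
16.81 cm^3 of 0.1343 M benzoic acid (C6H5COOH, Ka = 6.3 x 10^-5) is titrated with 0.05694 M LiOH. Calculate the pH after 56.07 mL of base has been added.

12.11

n(acid) = 0.1343 x 0.01681 = 0.002258 mol; n(LiOH) added = 0.05694 x 0.05607 = 0.003193 mol.
Base is in excess by 0.003193 - 0.002258 = 0.0009350 mol in a total volume of 0.07288 L.
[OH^-] = 0.0009350/0.07288 = 0.01283 M, so pOH = 1.89 and pH = 14.00 - 1.89 = 12.11.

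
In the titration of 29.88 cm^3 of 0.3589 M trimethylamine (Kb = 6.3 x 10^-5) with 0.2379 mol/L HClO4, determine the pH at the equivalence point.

5.32

n((CH3)3N) = 0.3589 x 0.02988 = 0.01072 mol; V(HClO4) at equivalence = 0.01072/0.2379 = 0.04508 L.
At equivalence the base is fully converted to (CH3)3NH+; total volume = 0.07496 L, so [(CH3)3NH+] = 0.01072/0.07496 = 0.1431 M.
Ka((CH3)3NH+) = Kw/Kb = 1.0e-14 / 6.3 x 10^-5 = 1.59e-10.
[H^+] = sqrt(Ka x [(CH3)3NH+]) = sqrt(1.59e-10 x 0.1431) = 4.77e-6 M.
pH = -log(4.77e-6) = 5.32.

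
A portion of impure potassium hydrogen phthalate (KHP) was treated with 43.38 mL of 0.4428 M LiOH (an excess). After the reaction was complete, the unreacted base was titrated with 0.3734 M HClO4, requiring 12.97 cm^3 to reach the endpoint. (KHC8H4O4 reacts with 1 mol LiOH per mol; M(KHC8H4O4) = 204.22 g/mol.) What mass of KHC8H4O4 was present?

Total n(LiOH) added = 0.4428 x 0.04338 = 0.01921 mol.
n(HClO4) used = 0.3734 x 0.01297 = 0.004843 mol, which equals the excess n(LiOH).
So n(LiOH) consumed by the sample = 0.01921 - 0.004843 = 0.01437 mol.
n(KHC8H4O4) = 0.01437 / 1 = 0.01437 mol.
mass = 0.01437 mol x 204.22 g/mol = 2.93 g.

2.93 g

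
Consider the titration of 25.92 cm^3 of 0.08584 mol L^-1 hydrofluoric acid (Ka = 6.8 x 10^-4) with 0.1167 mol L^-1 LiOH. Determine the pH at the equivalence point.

n(HF) = 0.08584 x 0.02592 = 0.002225 mol; V(LiOH) at equivalence = 0.002225/0.1167 = 0.01907 L.
At equivalence all the acid is converted to F-; total volume = 0.02592 + 0.01907 = 0.04499 L, so [F-] = 0.002225/0.04499 = 0.04946 M.
Kb = Kw/Ka = 1.0e-14 / 6.8 x 10^-4 = 1.47e-11.
[OH^-] = sqrt(Kb x [F-]) = sqrt(1.47e-11 x 0.04946) = 8.53e-7 M.
pOH = 6.07, so pH = 14.00 - 6.07 = 7.93.

7.93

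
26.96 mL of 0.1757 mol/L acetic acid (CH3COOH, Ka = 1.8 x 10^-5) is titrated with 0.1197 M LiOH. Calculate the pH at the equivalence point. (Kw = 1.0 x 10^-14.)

8.80

n(CH3COOH) = 0.1757 x 0.02696 = 0.004737 mol; V(LiOH) at equivalence = 0.004737/0.1197 = 0.03957 L.
At equivalence all the acid is converted to CH3COO-; total volume = 0.02696 + 0.03957 = 0.06653 L, so [CH3COO-] = 0.004737/0.06653 = 0.07120 M.
Kb = Kw/Ka = 1.0e-14 / 1.8 x 10^-5 = 5.56e-10.
[OH^-] = sqrt(Kb x [CH3COO-]) = sqrt(5.56e-10 x 0.07120) = 6.29e-6 M.
pOH = 5.20, so pH = 14.00 - 5.20 = 8.80.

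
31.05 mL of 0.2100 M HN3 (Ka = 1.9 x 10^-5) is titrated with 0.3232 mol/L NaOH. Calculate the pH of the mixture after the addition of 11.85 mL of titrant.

Initial n(HN3) = 0.2100 x 0.03105 = 0.006521 mol.
n(NaOH) added = 0.3232 x 0.01185 = 0.003830 mol, converting that many moles of HN3 to N3-.
Remaining n(HN3) = 0.002691 mol; n(N3-) = 0.003830 mol.
By Henderson-Hasselbalch, pH = pKa + log([A^-]/[HA]) = 4.72 + log(0.003830/0.002691) = 4.72 + (+0.15) = 4.87.

4.87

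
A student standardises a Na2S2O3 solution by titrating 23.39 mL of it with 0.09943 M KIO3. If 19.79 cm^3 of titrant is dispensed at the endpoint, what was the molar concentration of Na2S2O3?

n(KIO3) = 0.09943 x 0.01979 = 0.001968 mol.
From the balanced equation, 1 mol KIO3 reacts with 6 mol Na2S2O3, so n(Na2S2O3) = 0.001968 x 6/1 = 0.01181 mol.
[Na2S2O3] = 0.01181 / 0.02339 L = 0.505 M.

0.505 M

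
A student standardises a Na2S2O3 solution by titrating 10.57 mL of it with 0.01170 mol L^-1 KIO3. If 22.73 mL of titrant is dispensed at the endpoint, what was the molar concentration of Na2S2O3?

n(KIO3) = 0.01170 x 0.02273 = 0.0002659 mol.
From the balanced equation, 1 mol KIO3 reacts with 6 mol Na2S2O3, so n(Na2S2O3) = 0.0002659 x 6/1 = 0.001596 mol.
[Na2S2O3] = 0.001596 / 0.01057 L = 0.151 M.

0.151 M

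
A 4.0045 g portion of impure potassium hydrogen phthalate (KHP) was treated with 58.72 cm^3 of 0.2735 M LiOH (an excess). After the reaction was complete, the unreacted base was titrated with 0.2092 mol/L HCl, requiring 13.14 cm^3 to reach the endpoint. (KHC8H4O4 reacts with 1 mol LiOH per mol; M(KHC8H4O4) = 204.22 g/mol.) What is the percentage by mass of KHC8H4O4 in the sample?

Total n(LiOH) added = 0.2735 x 0.05872 = 0.01606 mol.
n(HCl) used = 0.2092 x 0.01314 = 0.002749 mol, which equals the excess n(LiOH).
So n(LiOH) consumed by the sample = 0.01606 - 0.002749 = 0.01331 mol.
n(KHC8H4O4) = 0.01331 / 1 = 0.01331 mol.
mass KHC8H4O4 = 0.01331 x 204.22 = 2.718 g, so %KHC8H4O4 = 2.718/4.0045 x 100 = 67.9%.

67.9%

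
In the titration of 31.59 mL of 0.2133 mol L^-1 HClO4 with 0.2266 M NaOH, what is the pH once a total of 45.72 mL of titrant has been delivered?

n(acid) = 0.2133 x 0.03159 = 0.006738 mol; n(NaOH) added = 0.2266 x 0.04572 = 0.01036 mol.
Base is in excess by 0.01036 - 0.006738 = 0.003622 mol in a total volume of 0.07731 L.
[OH^-] = 0.003622/0.07731 = 0.04685 M, so pOH = 1.33 and pH = 14.00 - 1.33 = 12.67.

12.67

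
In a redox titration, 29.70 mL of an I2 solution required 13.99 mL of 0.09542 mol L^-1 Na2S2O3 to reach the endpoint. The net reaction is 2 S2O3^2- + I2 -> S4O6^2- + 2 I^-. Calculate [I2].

n(Na2S2O3) = 0.09542 x 0.01399 = 0.001335 mol.
From the balanced equation, 2 mol Na2S2O3 reacts with 1 mol I2, so n(I2) = 0.001335 x 1/2 = 0.0006675 mol.
[I2] = 0.0006675 / 0.02970 L = 0.0225 M.

0.0225 M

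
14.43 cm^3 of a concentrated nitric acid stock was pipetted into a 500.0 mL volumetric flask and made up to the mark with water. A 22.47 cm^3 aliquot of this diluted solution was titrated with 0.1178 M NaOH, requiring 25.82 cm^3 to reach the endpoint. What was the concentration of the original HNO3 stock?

4.69 M

n(NaOH) = 0.1178 x 0.02582 = 0.003042 mol.
n(HNO3) in the aliquot = 0.003042 mol.
[diluted HNO3] = 0.003042 / 0.02247 = 0.1354 M.
Dilution factor = 500.0/14.43 = 34.65, so [stock] = 0.1354 x 34.65 = 4.69 M.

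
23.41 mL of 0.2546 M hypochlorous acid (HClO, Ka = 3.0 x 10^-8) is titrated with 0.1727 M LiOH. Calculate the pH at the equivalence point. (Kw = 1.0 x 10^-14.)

n(HClO) = 0.2546 x 0.02341 = 0.005960 mol; V(LiOH) at equivalence = 0.005960/0.1727 = 0.03451 L.
At equivalence all the acid is converted to ClO-; total volume = 0.02341 + 0.03451 = 0.05792 L, so [ClO-] = 0.005960/0.05792 = 0.1029 M.
Kb = Kw/Ka = 1.0e-14 / 3.0 x 10^-8 = 3.33e-7.
[OH^-] = sqrt(Kb x [ClO-]) = sqrt(3.33e-7 x 0.1029) = 0.000185 M.
pOH = 3.73, so pH = 14.00 - 3.73 = 10.27.

10.27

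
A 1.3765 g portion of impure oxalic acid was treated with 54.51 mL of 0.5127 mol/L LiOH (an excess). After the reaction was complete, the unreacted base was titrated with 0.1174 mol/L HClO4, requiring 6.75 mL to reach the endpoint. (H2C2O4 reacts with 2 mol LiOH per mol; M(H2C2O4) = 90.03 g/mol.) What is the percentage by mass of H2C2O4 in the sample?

Total n(LiOH) added = 0.5127 x 0.05451 = 0.02795 mol.
n(HClO4) used = 0.1174 x 0.006750 = 0.0007924 mol, which equals the excess n(LiOH).
So n(LiOH) consumed by the sample = 0.02795 - 0.0007924 = 0.02715 mol.
n(H2C2O4) = 0.02715 / 2 = 0.01358 mol.
mass H2C2O4 = 0.01358 x 90.03 = 1.222 g, so %H2C2O4 = 1.222/1.3765 x 100 = 88.8%.

88.8%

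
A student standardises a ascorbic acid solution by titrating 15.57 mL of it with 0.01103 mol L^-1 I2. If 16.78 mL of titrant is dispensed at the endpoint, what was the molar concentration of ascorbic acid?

0.0119 M

n(I2) = 0.01103 x 0.01678 = 0.0001851 mol.
From the balanced equation, 1 mol I2 reacts with 1 mol ascorbic acid, so n(ascorbic acid) = 0.0001851 x 1/1 = 0.0001851 mol.
[ascorbic acid] = 0.0001851 / 0.01557 L = 0.0119 M.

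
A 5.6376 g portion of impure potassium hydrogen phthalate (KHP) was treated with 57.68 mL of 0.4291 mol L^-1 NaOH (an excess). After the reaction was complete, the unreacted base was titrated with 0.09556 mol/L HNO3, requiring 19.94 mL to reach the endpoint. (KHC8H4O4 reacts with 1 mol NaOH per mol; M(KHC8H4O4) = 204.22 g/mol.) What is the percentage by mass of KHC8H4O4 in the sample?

Total n(NaOH) added = 0.4291 x 0.05768 = 0.02475 mol.
n(HNO3) used = 0.09556 x 0.01994 = 0.001905 mol, which equals the excess n(NaOH).
So n(NaOH) consumed by the sample = 0.02475 - 0.001905 = 0.02285 mol.
n(KHC8H4O4) = 0.02285 / 1 = 0.02285 mol.
mass KHC8H4O4 = 0.02285 x 204.22 = 4.665 g, so %KHC8H4O4 = 4.665/5.6376 x 100 = 82.8%.

82.8%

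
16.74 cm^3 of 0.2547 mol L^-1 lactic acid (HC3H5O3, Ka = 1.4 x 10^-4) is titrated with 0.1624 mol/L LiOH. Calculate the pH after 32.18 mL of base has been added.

n(acid) = 0.2547 x 0.01674 = 0.004264 mol; n(LiOH) added = 0.1624 x 0.03218 = 0.005226 mol.
Base is in excess by 0.005226 - 0.004264 = 0.0009624 mol in a total volume of 0.04892 L.
[OH^-] = 0.0009624/0.04892 = 0.01967 M, so pOH = 1.71 and pH = 14.00 - 1.71 = 12.29.

12.29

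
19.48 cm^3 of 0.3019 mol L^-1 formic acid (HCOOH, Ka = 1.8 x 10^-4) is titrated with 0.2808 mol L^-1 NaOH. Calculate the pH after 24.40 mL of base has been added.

12.34

n(acid) = 0.3019 x 0.01948 = 0.005881 mol; n(NaOH) added = 0.2808 x 0.02440 = 0.006852 mol.
Base is in excess by 0.006852 - 0.005881 = 0.0009705 mol in a total volume of 0.04388 L.
[OH^-] = 0.0009705/0.04388 = 0.02212 M, so pOH = 1.66 and pH = 14.00 - 1.66 = 12.34.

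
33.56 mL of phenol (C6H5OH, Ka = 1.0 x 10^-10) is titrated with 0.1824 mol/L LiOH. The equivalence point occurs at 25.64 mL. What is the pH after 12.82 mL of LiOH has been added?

12.82 mL is exactly half the equivalence volume (25.64/2), i.e. the half-equivalence point.
There, n(HA) = n(A^-), so pH = pKa = -log(1.0 x 10^-10) = 10.00.

10.00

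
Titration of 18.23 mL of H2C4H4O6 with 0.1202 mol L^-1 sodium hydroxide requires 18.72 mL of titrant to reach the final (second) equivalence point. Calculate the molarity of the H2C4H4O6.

n(NaOH) = 0.1202 x 0.01872 = 0.002250 mol.
At the final (second) equivalence point, 2 mol OH^- react per mol H2C4H4O6, so n(H2C4H4O6) = 0.002250 / 2 = 0.001125 mol.
[H2C4H4O6] = 0.001125 / 0.01823 L = 0.0617 M.

0.0617 M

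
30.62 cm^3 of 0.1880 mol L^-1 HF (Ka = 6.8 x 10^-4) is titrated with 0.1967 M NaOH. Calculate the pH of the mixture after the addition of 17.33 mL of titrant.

Initial n(HF) = 0.1880 x 0.03062 = 0.005757 mol.
n(NaOH) added = 0.1967 x 0.01733 = 0.003409 mol, converting that many moles of HF to F-.
Remaining n(HF) = 0.002348 mol; n(F-) = 0.003409 mol.
By Henderson-Hasselbalch, pH = pKa + log([A^-]/[HA]) = 3.17 + log(0.003409/0.002348) = 3.17 + (+0.16) = 3.33.

3.33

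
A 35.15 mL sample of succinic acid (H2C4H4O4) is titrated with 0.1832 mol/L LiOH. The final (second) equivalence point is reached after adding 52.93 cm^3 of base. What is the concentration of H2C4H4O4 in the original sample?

n(LiOH) = 0.1832 x 0.05293 = 0.009697 mol.
At the final (second) equivalence point, 2 mol OH^- react per mol H2C4H4O4, so n(H2C4H4O4) = 0.009697 / 2 = 0.004848 mol.
[H2C4H4O4] = 0.004848 / 0.03515 L = 0.138 M.

0.138 M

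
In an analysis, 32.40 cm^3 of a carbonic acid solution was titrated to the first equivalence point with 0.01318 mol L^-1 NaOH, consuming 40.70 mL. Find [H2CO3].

n(NaOH) = 0.01318 x 0.04070 = 0.0005364 mol.
At the first equivalence point, 1 mol OH^- react per mol H2CO3, so n(H2CO3) = 0.0005364 / 1 = 0.0005364 mol.
[H2CO3] = 0.0005364 / 0.03240 L = 0.0166 M.

0.0166 M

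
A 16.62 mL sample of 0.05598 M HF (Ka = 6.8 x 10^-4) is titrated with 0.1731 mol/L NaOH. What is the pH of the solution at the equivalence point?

7.90

n(HF) = 0.05598 x 0.01662 = 0.0009304 mol; V(NaOH) at equivalence = 0.0009304/0.1731 = 0.005375 L.
At equivalence all the acid is converted to F-; total volume = 0.01662 + 0.005375 = 0.02199 L, so [F-] = 0.0009304/0.02199 = 0.04230 M.
Kb = Kw/Ka = 1.0e-14 / 6.8 x 10^-4 = 1.47e-11.
[OH^-] = sqrt(Kb x [F-]) = sqrt(1.47e-11 x 0.04230) = 7.89e-7 M.
pOH = 6.10, so pH = 14.00 - 6.10 = 7.90.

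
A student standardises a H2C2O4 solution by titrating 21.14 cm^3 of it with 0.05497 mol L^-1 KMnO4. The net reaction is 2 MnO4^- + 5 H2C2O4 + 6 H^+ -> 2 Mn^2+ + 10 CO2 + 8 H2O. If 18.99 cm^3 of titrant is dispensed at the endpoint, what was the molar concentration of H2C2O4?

n(KMnO4) = 0.05497 x 0.01899 = 0.001044 mol.
From the balanced equation, 2 mol KMnO4 reacts with 5 mol H2C2O4, so n(H2C2O4) = 0.001044 x 5/2 = 0.002610 mol.
[H2C2O4] = 0.002610 / 0.02114 L = 0.123 M.

0.123 M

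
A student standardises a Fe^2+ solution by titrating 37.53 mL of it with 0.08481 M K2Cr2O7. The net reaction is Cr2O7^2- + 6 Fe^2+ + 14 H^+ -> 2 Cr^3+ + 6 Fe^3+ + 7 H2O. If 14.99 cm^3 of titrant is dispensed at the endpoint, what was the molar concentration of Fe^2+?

0.203 M

n(K2Cr2O7) = 0.08481 x 0.01499 = 0.001271 mol.
From the balanced equation, 1 mol K2Cr2O7 reacts with 6 mol Fe^2+, so n(Fe^2+) = 0.001271 x 6/1 = 0.007628 mol.
[Fe^2+] = 0.007628 / 0.03753 L = 0.203 M.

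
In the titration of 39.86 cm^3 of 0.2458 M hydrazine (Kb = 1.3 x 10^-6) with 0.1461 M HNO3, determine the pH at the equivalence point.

4.58

n(N2H4) = 0.2458 x 0.03986 = 0.009798 mol; V(HNO3) at equivalence = 0.009798/0.1461 = 0.06706 L.
At equivalence the base is fully converted to N2H5+; total volume = 0.1069 L, so [N2H5+] = 0.009798/0.1069 = 0.09163 M.
Ka(N2H5+) = Kw/Kb = 1.0e-14 / 1.3 x 10^-6 = 7.69e-9.
[H^+] = sqrt(Ka x [N2H5+]) = sqrt(7.69e-9 x 0.09163) = 2.65e-5 M.
pH = -log(2.65e-5) = 4.58.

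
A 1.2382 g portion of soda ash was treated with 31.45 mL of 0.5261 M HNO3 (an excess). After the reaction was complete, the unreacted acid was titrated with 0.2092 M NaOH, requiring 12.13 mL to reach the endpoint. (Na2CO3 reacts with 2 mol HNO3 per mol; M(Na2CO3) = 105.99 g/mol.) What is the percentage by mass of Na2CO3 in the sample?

60.0%

Total n(HNO3) added = 0.5261 x 0.03145 = 0.01655 mol.
n(NaOH) used = 0.2092 x 0.01213 = 0.002538 mol, which equals the excess n(HNO3).
So n(HNO3) consumed by the sample = 0.01655 - 0.002538 = 0.01401 mol.
n(Na2CO3) = 0.01401 / 2 = 0.007004 mol.
mass Na2CO3 = 0.007004 x 105.99 = 0.7424 g, so %Na2CO3 = 0.7424/1.2382 x 100 = 60.0%.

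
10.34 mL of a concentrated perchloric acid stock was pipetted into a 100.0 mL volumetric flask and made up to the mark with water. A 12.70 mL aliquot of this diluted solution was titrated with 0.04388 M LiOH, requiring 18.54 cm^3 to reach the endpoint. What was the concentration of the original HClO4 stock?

0.620 M

n(LiOH) = 0.04388 x 0.01854 = 0.0008135 mol.
n(HClO4) in the aliquot = 0.0008135 mol.
[diluted HClO4] = 0.0008135 / 0.01270 = 0.06406 M.
Dilution factor = 100.0/10.34 = 9.671, so [stock] = 0.06406 x 9.671 = 0.620 M.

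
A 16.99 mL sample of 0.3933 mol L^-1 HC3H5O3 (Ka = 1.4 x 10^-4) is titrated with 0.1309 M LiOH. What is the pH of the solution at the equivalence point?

n(HC3H5O3) = 0.3933 x 0.01699 = 0.006682 mol; V(LiOH) at equivalence = 0.006682/0.1309 = 0.05105 L.
At equivalence all the acid is converted to C3H5O3-; total volume = 0.01699 + 0.05105 = 0.06804 L, so [C3H5O3-] = 0.006682/0.06804 = 0.09821 M.
Kb = Kw/Ka = 1.0e-14 / 1.4 x 10^-4 = 7.14e-11.
[OH^-] = sqrt(Kb x [C3H5O3-]) = sqrt(7.14e-11 x 0.09821) = 2.65e-6 M.
pOH = 5.58, so pH = 14.00 - 5.58 = 8.42.

8.42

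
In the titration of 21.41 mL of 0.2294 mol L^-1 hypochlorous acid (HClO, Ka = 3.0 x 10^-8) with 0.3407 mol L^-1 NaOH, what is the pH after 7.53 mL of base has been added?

Initial n(HClO) = 0.2294 x 0.02141 = 0.004911 mol.
n(NaOH) added = 0.3407 x 0.007530 = 0.002565 mol, converting that many moles of HClO to ClO-.
Remaining n(HClO) = 0.002346 mol; n(ClO-) = 0.002565 mol.
By Henderson-Hasselbalch, pH = pKa + log([A^-]/[HA]) = 7.52 + log(0.002565/0.002346) = 7.52 + (+0.04) = 7.56.

7.56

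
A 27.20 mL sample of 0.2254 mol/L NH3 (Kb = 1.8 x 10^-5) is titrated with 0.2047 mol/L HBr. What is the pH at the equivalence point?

n(NH3) = 0.2254 x 0.02720 = 0.006131 mol; V(HBr) at equivalence = 0.006131/0.2047 = 0.02995 L.
At equivalence the base is fully converted to NH4+; total volume = 0.05715 L, so [NH4+] = 0.006131/0.05715 = 0.1073 M.
Ka(NH4+) = Kw/Kb = 1.0e-14 / 1.8 x 10^-5 = 5.56e-10.
[H^+] = sqrt(Ka x [NH4+]) = sqrt(5.56e-10 x 0.1073) = 7.72e-6 M.
pH = -log(7.72e-6) = 5.11.

5.11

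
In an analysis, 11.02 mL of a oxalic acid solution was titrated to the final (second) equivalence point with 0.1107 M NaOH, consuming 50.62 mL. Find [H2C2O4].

0.254 M

n(NaOH) = 0.1107 x 0.05062 = 0.005604 mol.
At the final (second) equivalence point, 2 mol OH^- react per mol H2C2O4, so n(H2C2O4) = 0.005604 / 2 = 0.002802 mol.
[H2C2O4] = 0.002802 / 0.01102 L = 0.254 M.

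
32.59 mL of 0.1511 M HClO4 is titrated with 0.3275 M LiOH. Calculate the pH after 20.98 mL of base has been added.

n(acid) = 0.1511 x 0.03259 = 0.004924 mol; n(LiOH) added = 0.3275 x 0.02098 = 0.006871 mol.
Base is in excess by 0.006871 - 0.004924 = 0.001947 mol in a total volume of 0.05357 L.
[OH^-] = 0.001947/0.05357 = 0.03634 M, so pOH = 1.44 and pH = 14.00 - 1.44 = 12.56.

12.56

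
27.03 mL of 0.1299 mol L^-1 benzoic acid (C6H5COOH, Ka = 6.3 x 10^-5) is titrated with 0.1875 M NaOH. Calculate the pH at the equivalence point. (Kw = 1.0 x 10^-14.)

8.54

n(C6H5COOH) = 0.1299 x 0.02703 = 0.003511 mol; V(NaOH) at equivalence = 0.003511/0.1875 = 0.01873 L.
At equivalence all the acid is converted to C6H5COO-; total volume = 0.02703 + 0.01873 = 0.04576 L, so [C6H5COO-] = 0.003511/0.04576 = 0.07674 M.
Kb = Kw/Ka = 1.0e-14 / 6.3 x 10^-5 = 1.59e-10.
[OH^-] = sqrt(Kb x [C6H5COO-]) = sqrt(1.59e-10 x 0.07674) = 3.49e-6 M.
pOH = 5.46, so pH = 14.00 - 5.46 = 8.54.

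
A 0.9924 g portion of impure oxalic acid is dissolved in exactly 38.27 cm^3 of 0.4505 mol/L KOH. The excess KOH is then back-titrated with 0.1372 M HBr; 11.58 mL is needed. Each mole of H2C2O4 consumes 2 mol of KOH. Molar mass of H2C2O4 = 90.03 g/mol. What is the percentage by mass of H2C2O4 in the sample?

71.0%

Total n(KOH) added = 0.4505 x 0.03827 = 0.01724 mol.
n(HBr) used = 0.1372 x 0.01158 = 0.001589 mol, which equals the excess n(KOH).
So n(KOH) consumed by the sample = 0.01724 - 0.001589 = 0.01565 mol.
n(H2C2O4) = 0.01565 / 2 = 0.007826 mol.
mass H2C2O4 = 0.007826 x 90.03 = 0.7046 g, so %H2C2O4 = 0.7046/0.9924 x 100 = 71.0%.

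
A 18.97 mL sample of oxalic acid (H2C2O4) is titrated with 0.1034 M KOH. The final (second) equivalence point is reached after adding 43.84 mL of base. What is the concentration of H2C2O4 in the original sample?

n(KOH) = 0.1034 x 0.04384 = 0.004533 mol.
At the final (second) equivalence point, 2 mol OH^- react per mol H2C2O4, so n(H2C2O4) = 0.004533 / 2 = 0.002267 mol.
[H2C2O4] = 0.002267 / 0.01897 L = 0.119 M.

0.119 M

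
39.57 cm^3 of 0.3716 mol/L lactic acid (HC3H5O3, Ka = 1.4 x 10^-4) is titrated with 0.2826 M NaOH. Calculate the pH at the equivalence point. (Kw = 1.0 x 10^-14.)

n(HC3H5O3) = 0.3716 x 0.03957 = 0.01470 mol; V(NaOH) at equivalence = 0.01470/0.2826 = 0.05203 L.
At equivalence all the acid is converted to C3H5O3-; total volume = 0.03957 + 0.05203 = 0.09160 L, so [C3H5O3-] = 0.01470/0.09160 = 0.1605 M.
Kb = Kw/Ka = 1.0e-14 / 1.4 x 10^-4 = 7.14e-11.
[OH^-] = sqrt(Kb x [C3H5O3-]) = sqrt(7.14e-11 x 0.1605) = 3.39e-6 M.
pOH = 5.47, so pH = 14.00 - 5.47 = 8.53.

8.53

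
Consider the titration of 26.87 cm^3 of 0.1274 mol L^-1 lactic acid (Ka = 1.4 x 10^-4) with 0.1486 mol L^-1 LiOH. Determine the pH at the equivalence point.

8.35

n(HC3H5O3) = 0.1274 x 0.02687 = 0.003423 mol; V(LiOH) at equivalence = 0.003423/0.1486 = 0.02304 L.
At equivalence all the acid is converted to C3H5O3-; total volume = 0.02687 + 0.02304 = 0.04991 L, so [C3H5O3-] = 0.003423/0.04991 = 0.06859 M.
Kb = Kw/Ka = 1.0e-14 / 1.4 x 10^-4 = 7.14e-11.
[OH^-] = sqrt(Kb x [C3H5O3-]) = sqrt(7.14e-11 x 0.06859) = 2.21e-6 M.
pOH = 5.65, so pH = 14.00 - 5.65 = 8.35.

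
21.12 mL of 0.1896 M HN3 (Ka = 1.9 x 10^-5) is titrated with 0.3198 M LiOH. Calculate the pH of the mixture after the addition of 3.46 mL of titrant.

Initial n(HN3) = 0.1896 x 0.02112 = 0.004004 mol.
n(LiOH) added = 0.3198 x 0.003460 = 0.001107 mol, converting that many moles of HN3 to N3-.
Remaining n(HN3) = 0.002898 mol; n(N3-) = 0.001107 mol.
By Henderson-Hasselbalch, pH = pKa + log([A^-]/[HA]) = 4.72 + log(0.001107/0.002898) = 4.72 + (-0.42) = 4.30.

4.30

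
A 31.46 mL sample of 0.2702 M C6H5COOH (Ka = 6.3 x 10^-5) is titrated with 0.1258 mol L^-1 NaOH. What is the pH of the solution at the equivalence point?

n(C6H5COOH) = 0.2702 x 0.03146 = 0.008500 mol; V(NaOH) at equivalence = 0.008500/0.1258 = 0.06757 L.
At equivalence all the acid is converted to C6H5COO-; total volume = 0.03146 + 0.06757 = 0.09903 L, so [C6H5COO-] = 0.008500/0.09903 = 0.08584 M.
Kb = Kw/Ka = 1.0e-14 / 6.3 x 10^-5 = 1.59e-10.
[OH^-] = sqrt(Kb x [C6H5COO-]) = sqrt(1.59e-10 x 0.08584) = 3.69e-6 M.
pOH = 5.43, so pH = 14.00 - 5.43 = 8.57.

8.57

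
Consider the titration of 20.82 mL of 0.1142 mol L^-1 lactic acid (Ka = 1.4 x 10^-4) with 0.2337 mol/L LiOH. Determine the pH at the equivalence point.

8.37

n(HC3H5O3) = 0.1142 x 0.02082 = 0.002378 mol; V(LiOH) at equivalence = 0.002378/0.2337 = 0.01017 L.
At equivalence all the acid is converted to C3H5O3-; total volume = 0.02082 + 0.01017 = 0.03099 L, so [C3H5O3-] = 0.002378/0.03099 = 0.07671 M.
Kb = Kw/Ka = 1.0e-14 / 1.4 x 10^-4 = 7.14e-11.
[OH^-] = sqrt(Kb x [C3H5O3-]) = sqrt(7.14e-11 x 0.07671) = 2.34e-6 M.
pOH = 5.63, so pH = 14.00 - 5.63 = 8.37.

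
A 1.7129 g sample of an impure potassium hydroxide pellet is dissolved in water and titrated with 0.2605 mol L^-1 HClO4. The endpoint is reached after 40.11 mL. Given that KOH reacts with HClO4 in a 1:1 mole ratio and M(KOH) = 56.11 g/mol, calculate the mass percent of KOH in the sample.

n(HClO4) = 0.2605 x 0.04011 = 0.01045 mol.
n(KOH) = 0.01045 / 1 = 0.01045 mol.
mass of KOH = 0.01045 x 56.11 = 0.5863 g.
% purity = 0.5863 / 1.7129 x 100 = 34.2%.

34.2%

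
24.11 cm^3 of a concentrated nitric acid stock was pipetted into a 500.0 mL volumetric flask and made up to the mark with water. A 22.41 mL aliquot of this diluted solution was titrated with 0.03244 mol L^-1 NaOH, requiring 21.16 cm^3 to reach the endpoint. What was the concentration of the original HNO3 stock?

0.635 M

n(NaOH) = 0.03244 x 0.02116 = 0.0006864 mol.
n(HNO3) in the aliquot = 0.0006864 mol.
[diluted HNO3] = 0.0006864 / 0.02241 = 0.03063 M.
Dilution factor = 500.0/24.11 = 20.74, so [stock] = 0.03063 x 20.74 = 0.635 M.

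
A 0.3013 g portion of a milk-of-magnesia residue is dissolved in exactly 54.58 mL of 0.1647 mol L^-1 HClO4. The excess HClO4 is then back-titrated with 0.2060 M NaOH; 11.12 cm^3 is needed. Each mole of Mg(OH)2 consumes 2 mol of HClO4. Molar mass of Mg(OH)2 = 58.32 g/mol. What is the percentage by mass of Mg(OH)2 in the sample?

Total n(HClO4) added = 0.1647 x 0.05458 = 0.008989 mol.
n(NaOH) used = 0.2060 x 0.01112 = 0.002291 mol, which equals the excess n(HClO4).
So n(HClO4) consumed by the sample = 0.008989 - 0.002291 = 0.006699 mol.
n(Mg(OH)2) = 0.006699 / 2 = 0.003349 mol.
mass Mg(OH)2 = 0.003349 x 58.32 = 0.1953 g, so %Mg(OH)2 = 0.1953/0.3013 x 100 = 64.8%.

64.8%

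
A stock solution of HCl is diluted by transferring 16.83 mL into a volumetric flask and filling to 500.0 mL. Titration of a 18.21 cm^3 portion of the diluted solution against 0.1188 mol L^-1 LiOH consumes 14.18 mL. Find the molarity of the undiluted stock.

n(LiOH) = 0.1188 x 0.01418 = 0.001685 mol.
n(HCl) in the aliquot = 0.001685 mol.
[diluted HCl] = 0.001685 / 0.01821 = 0.09251 M.
Dilution factor = 500.0/16.83 = 29.71, so [stock] = 0.09251 x 29.71 = 2.75 M.

2.75 M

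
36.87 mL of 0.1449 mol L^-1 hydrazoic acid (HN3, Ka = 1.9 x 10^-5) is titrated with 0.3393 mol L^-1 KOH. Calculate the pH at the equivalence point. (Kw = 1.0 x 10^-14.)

8.86

n(HN3) = 0.1449 x 0.03687 = 0.005342 mol; V(KOH) at equivalence = 0.005342/0.3393 = 0.01575 L.
At equivalence all the acid is converted to N3-; total volume = 0.03687 + 0.01575 = 0.05262 L, so [N3-] = 0.005342/0.05262 = 0.1015 M.
Kb = Kw/Ka = 1.0e-14 / 1.9 x 10^-5 = 5.26e-10.
[OH^-] = sqrt(Kb x [N3-]) = sqrt(5.26e-10 x 0.1015) = 7.31e-6 M.
pOH = 5.14, so pH = 14.00 - 5.14 = 8.86.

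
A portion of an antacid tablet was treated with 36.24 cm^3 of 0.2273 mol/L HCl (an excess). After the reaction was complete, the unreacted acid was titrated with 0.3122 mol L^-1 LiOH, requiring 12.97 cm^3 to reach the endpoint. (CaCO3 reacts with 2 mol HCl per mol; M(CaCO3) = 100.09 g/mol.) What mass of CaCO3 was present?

0.210 g

Total n(HCl) added = 0.2273 x 0.03624 = 0.008237 mol.
n(LiOH) used = 0.3122 x 0.01297 = 0.004049 mol, which equals the excess n(HCl).
So n(HCl) consumed by the sample = 0.008237 - 0.004049 = 0.004188 mol.
n(CaCO3) = 0.004188 / 2 = 0.002094 mol.
mass = 0.002094 mol x 100.09 g/mol = 0.210 g.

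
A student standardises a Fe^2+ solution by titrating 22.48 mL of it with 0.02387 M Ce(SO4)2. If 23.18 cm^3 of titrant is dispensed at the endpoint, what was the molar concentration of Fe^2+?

0.0246 M

n(Ce(SO4)2) = 0.02387 x 0.02318 = 0.0005533 mol.
From the balanced equation, 1 mol Ce(SO4)2 reacts with 1 mol Fe^2+, so n(Fe^2+) = 0.0005533 x 1/1 = 0.0005533 mol.
[Fe^2+] = 0.0005533 / 0.02248 L = 0.0246 M.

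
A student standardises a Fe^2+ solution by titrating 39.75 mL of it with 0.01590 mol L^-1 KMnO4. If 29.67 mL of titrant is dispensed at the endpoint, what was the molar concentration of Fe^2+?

n(KMnO4) = 0.01590 x 0.02967 = 0.0004718 mol.
From the balanced equation, 1 mol KMnO4 reacts with 5 mol Fe^2+, so n(Fe^2+) = 0.0004718 x 5/1 = 0.002359 mol.
[Fe^2+] = 0.002359 / 0.03975 L = 0.0593 M.

0.0593 M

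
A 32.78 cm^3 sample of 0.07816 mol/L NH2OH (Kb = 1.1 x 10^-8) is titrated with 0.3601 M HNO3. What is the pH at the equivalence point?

n(NH2OH) = 0.07816 x 0.03278 = 0.002562 mol; V(HNO3) at equivalence = 0.002562/0.3601 = 0.007115 L.
At equivalence the base is fully converted to NH3OH+; total volume = 0.03989 L, so [NH3OH+] = 0.002562/0.03989 = 0.06422 M.
Ka(NH3OH+) = Kw/Kb = 1.0e-14 / 1.1 x 10^-8 = 9.09e-7.
[H^+] = sqrt(Ka x [NH3OH+]) = sqrt(9.09e-7 x 0.06422) = 0.000242 M.
pH = -log(0.000242) = 3.62.

3.62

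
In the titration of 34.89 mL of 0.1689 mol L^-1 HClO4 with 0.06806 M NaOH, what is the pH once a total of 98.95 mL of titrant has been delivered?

n(acid) = 0.1689 x 0.03489 = 0.005893 mol; n(NaOH) added = 0.06806 x 0.09895 = 0.006735 mol.
Base is in excess by 0.006735 - 0.005893 = 0.0008416 mol in a total volume of 0.1338 L.
[OH^-] = 0.0008416/0.1338 = 0.006288 M, so pOH = 2.20 and pH = 14.00 - 2.20 = 11.80.

11.80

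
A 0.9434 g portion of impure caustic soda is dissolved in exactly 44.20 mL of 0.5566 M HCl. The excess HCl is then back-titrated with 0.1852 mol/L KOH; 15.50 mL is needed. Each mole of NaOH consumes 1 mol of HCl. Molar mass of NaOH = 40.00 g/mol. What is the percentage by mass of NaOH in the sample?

92.1%

Total n(HCl) added = 0.5566 x 0.04420 = 0.02460 mol.
n(KOH) used = 0.1852 x 0.01550 = 0.002871 mol, which equals the excess n(HCl).
So n(HCl) consumed by the sample = 0.02460 - 0.002871 = 0.02173 mol.
n(NaOH) = 0.02173 / 1 = 0.02173 mol.
mass NaOH = 0.02173 x 40.00 = 0.8692 g, so %NaOH = 0.8692/0.9434 x 100 = 92.1%.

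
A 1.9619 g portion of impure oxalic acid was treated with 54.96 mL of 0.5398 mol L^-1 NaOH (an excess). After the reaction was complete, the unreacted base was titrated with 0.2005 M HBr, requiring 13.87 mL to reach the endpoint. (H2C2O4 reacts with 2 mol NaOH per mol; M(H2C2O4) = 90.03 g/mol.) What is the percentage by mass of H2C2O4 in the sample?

Total n(NaOH) added = 0.5398 x 0.05496 = 0.02967 mol.
n(HBr) used = 0.2005 x 0.01387 = 0.002781 mol, which equals the excess n(NaOH).
So n(NaOH) consumed by the sample = 0.02967 - 0.002781 = 0.02689 mol.
n(H2C2O4) = 0.02689 / 2 = 0.01344 mol.
mass H2C2O4 = 0.01344 x 90.03 = 1.210 g, so %H2C2O4 = 1.210/1.9619 x 100 = 61.7%.

61.7%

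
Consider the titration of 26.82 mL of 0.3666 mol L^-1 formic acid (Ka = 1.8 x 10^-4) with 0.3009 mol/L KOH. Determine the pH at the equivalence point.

n(HCOOH) = 0.3666 x 0.02682 = 0.009832 mol; V(KOH) at equivalence = 0.009832/0.3009 = 0.03268 L.
At equivalence all the acid is converted to HCOO-; total volume = 0.02682 + 0.03268 = 0.05950 L, so [HCOO-] = 0.009832/0.05950 = 0.1653 M.
Kb = Kw/Ka = 1.0e-14 / 1.8 x 10^-4 = 5.56e-11.
[OH^-] = sqrt(Kb x [HCOO-]) = sqrt(5.56e-11 x 0.1653) = 3.03e-6 M.
pOH = 5.52, so pH = 14.00 - 5.52 = 8.48.

8.48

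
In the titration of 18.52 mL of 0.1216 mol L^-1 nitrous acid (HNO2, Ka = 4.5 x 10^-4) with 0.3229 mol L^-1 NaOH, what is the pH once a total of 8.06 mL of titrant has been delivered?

12.12

n(acid) = 0.1216 x 0.01852 = 0.002252 mol; n(NaOH) added = 0.3229 x 0.008060 = 0.002603 mol.
Base is in excess by 0.002603 - 0.002252 = 0.0003505 mol in a total volume of 0.02658 L.
[OH^-] = 0.0003505/0.02658 = 0.01319 M, so pOH = 1.88 and pH = 14.00 - 1.88 = 12.12.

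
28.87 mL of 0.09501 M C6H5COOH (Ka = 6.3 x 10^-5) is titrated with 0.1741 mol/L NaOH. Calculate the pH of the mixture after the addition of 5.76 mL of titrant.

3.96

Initial n(C6H5COOH) = 0.09501 x 0.02887 = 0.002743 mol.
n(NaOH) added = 0.1741 x 0.005760 = 0.001003 mol, converting that many moles of C6H5COOH to C6H5COO-.
Remaining n(C6H5COOH) = 0.001740 mol; n(C6H5COO-) = 0.001003 mol.
By Henderson-Hasselbalch, pH = pKa + log([A^-]/[HA]) = 4.20 + log(0.001003/0.001740) = 4.20 + (-0.24) = 3.96.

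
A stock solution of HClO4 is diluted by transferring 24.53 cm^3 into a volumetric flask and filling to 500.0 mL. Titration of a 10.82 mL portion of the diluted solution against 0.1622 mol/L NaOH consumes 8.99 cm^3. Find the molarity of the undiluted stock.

2.75 M

n(NaOH) = 0.1622 x 0.008990 = 0.001458 mol.
n(HClO4) in the aliquot = 0.001458 mol.
[diluted HClO4] = 0.001458 / 0.01082 = 0.1348 M.
Dilution factor = 500.0/24.53 = 20.38, so [stock] = 0.1348 x 20.38 = 2.75 M.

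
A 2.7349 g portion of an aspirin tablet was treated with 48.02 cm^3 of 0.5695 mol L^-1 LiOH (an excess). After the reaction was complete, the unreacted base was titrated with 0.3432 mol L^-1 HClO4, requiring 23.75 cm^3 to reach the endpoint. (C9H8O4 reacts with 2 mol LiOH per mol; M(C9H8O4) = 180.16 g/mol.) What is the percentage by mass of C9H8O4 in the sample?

Total n(LiOH) added = 0.5695 x 0.04802 = 0.02735 mol.
n(HClO4) used = 0.3432 x 0.02375 = 0.008151 mol, which equals the excess n(LiOH).
So n(LiOH) consumed by the sample = 0.02735 - 0.008151 = 0.01920 mol.
n(C9H8O4) = 0.01920 / 2 = 0.009598 mol.
mass C9H8O4 = 0.009598 x 180.16 = 1.729 g, so %C9H8O4 = 1.729/2.7349 x 100 = 63.2%.

63.2%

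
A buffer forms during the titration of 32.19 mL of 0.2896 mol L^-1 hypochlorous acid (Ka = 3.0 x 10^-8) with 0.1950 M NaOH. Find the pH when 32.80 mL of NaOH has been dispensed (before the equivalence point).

Initial n(HClO) = 0.2896 x 0.03219 = 0.009322 mol.
n(NaOH) added = 0.1950 x 0.03280 = 0.006396 mol, converting that many moles of HClO to ClO-.
Remaining n(HClO) = 0.002926 mol; n(ClO-) = 0.006396 mol.
By Henderson-Hasselbalch, pH = pKa + log([A^-]/[HA]) = 7.52 + log(0.006396/0.002926) = 7.52 + (+0.34) = 7.86.

7.86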